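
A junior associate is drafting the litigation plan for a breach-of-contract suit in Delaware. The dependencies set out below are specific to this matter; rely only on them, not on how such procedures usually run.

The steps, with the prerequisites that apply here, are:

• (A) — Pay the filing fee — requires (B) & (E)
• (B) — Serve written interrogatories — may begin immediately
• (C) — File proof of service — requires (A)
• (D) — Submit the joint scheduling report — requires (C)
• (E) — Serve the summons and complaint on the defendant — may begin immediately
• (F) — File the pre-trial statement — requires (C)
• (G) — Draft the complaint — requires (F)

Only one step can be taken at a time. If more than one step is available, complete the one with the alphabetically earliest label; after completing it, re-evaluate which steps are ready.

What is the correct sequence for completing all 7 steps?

(B), (E), (A), (C), (D), (F), (G)

Nothing is required for (B) and (E). (B) has the earlier label → (B) first.
Next only (E) has its prerequisites met → (E).
Next only (A) has its prerequisites met → (A).
Next only (C) has its prerequisites met → (C).
Now (D) and (F) have their prerequisites met. (D) has the earlier label, so (D) next.
(F) needed (C), now all done → (F).
(G) is the only step now ready → (G).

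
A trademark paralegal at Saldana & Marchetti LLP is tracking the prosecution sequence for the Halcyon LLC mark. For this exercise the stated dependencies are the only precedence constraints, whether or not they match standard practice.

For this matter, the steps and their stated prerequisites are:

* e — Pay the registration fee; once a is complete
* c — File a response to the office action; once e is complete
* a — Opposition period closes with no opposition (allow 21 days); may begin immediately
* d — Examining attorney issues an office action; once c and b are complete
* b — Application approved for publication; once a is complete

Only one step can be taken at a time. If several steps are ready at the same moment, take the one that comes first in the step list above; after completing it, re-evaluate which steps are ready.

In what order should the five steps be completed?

a, e, c, b, d

a has no prerequisites → a first.
Ready: e and b. e is listed earlier → e.
c and b are both available; c is listed earlier → c.
b needed a, now all done → b.
Next only d has its prerequisites met → d.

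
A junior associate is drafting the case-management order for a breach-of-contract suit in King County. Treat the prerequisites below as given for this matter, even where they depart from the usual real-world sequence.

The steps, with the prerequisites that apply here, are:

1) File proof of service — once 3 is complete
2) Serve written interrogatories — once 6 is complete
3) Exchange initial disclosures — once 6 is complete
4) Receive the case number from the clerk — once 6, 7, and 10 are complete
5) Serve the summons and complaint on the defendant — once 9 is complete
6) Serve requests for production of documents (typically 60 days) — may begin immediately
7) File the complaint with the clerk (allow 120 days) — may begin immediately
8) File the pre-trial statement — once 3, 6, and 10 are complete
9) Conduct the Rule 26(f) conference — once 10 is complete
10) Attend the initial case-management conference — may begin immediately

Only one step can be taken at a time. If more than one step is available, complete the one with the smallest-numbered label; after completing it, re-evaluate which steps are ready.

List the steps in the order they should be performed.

6, 2, 3, 1, 7, 10, 4, 8, 9, 5

Nothing is required for 6, 7 and 10. 6 has the earlier label → 6 first.
2 and 3 now also ready, so the ready set is {2, 3, 7, 10}; 2 has the earlier label → 2.
Ready: 3, 7 and 10. 3 has the earlier label → 3.
Now 1, 7 and 10 have their prerequisites met. 1 has the earlier label, so 1 next.
Ready: 7 and 10. 7 has the earlier label → 7.
That leaves 10 as the only ready step → 10.
Now 4, 8 and 9 have their prerequisites met. 4 has the earlier label, so 4 next.
Ready: 8 and 9. 8 has the earlier label → 8.
9 needed 10, now all done → 9.
5 is the only step now ready → 5.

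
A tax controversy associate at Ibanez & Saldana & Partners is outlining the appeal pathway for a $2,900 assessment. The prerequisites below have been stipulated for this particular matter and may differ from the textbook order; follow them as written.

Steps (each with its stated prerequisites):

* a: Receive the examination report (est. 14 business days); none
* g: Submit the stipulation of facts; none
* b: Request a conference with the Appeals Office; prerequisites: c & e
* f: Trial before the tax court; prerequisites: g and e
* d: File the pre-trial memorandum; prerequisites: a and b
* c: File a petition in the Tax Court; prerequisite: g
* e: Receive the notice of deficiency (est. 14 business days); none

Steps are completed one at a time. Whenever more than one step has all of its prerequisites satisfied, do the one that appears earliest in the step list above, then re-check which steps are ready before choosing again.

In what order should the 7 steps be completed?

Nothing is required for a, g and e. a is listed earlier → a first.
g and e are both available; g is listed earlier → g.
Now c and e have their prerequisites met. c is listed earlier, so c next.
That leaves e as the only ready step → e.
Now b and f have their prerequisites met. b is listed earlier, so b next.
d now also ready, so the ready set is {f, d}; f is listed earlier → f.
That leaves d as the only ready step → d.

a g c e b f d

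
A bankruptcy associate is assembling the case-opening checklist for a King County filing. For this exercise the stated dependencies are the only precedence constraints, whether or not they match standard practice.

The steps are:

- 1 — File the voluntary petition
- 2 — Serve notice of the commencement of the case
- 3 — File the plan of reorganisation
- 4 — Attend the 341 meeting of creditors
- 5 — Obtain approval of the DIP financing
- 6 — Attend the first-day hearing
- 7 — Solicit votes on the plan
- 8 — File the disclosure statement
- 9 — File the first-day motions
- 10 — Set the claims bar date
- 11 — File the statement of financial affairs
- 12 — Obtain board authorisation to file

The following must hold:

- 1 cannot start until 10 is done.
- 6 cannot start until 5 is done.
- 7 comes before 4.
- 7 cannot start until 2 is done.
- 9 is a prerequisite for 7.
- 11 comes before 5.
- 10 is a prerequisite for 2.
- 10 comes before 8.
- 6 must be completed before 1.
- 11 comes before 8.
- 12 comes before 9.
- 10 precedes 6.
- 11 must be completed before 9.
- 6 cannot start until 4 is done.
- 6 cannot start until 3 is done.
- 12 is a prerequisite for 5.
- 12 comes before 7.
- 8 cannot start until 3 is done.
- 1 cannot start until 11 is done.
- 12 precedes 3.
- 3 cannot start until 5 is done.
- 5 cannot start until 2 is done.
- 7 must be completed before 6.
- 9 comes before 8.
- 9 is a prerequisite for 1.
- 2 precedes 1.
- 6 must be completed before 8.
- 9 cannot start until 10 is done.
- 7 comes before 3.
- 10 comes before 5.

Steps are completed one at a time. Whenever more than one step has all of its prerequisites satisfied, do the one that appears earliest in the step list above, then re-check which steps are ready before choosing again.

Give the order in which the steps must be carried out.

10, 2, 11, 12, 5, 9, 7, 3, 4, 6, 1, 8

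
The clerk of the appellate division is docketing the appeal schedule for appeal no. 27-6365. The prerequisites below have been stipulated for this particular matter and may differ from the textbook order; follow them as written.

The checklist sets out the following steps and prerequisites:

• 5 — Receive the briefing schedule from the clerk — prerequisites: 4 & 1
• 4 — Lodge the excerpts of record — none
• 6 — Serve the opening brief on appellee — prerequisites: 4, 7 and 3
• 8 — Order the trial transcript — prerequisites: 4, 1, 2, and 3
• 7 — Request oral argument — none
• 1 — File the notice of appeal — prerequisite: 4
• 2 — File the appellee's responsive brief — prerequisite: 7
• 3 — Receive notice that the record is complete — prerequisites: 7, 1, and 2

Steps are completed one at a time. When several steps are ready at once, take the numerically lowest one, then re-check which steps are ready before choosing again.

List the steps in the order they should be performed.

4, 1, 5, 7, 2, 3, 6, 8

Nothing is required for 4 and 7. 4 has the earlier label → 4 first.
1 now also ready, so the ready set is {1, 7}; 1 has the earlier label → 1.
Now 5 and 7 have their prerequisites met. 5 has the earlier label, so 5 next.
Next only 7 has its prerequisites met → 7.
2 needed 7, now all done → 2.
3 needed 1, 2 and 7, now all done → 3.
Now 6 and 8 have their prerequisites met. 6 has the earlier label, so 6 next.
8 is the only step now ready → 8.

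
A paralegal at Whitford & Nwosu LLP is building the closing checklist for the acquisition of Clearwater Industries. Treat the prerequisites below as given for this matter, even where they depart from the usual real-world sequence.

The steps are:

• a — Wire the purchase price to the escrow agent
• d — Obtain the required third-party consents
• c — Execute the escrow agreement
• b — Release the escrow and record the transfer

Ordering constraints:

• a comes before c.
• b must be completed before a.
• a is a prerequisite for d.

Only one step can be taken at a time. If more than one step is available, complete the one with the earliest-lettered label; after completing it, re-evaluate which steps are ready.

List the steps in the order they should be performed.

b, a, c, d

b has no prerequisites → b first.
a needed b, now all done → a.
c and d are both available; c has the earlier label → c.
That leaves d as the only ready step → d.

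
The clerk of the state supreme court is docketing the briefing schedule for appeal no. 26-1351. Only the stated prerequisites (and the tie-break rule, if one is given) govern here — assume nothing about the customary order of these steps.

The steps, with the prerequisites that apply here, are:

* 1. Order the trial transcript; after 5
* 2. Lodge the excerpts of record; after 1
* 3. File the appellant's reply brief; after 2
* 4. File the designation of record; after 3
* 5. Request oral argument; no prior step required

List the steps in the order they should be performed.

5 → 1 → 2 → 3 → 4

5 is the only step with nothing outstanding, so it goes first.
1 needed 5, now all done → 1.
That leaves 2 as the only ready step → 2.
3 is the only step now ready → 3.
That leaves 4 as the only ready step → 4.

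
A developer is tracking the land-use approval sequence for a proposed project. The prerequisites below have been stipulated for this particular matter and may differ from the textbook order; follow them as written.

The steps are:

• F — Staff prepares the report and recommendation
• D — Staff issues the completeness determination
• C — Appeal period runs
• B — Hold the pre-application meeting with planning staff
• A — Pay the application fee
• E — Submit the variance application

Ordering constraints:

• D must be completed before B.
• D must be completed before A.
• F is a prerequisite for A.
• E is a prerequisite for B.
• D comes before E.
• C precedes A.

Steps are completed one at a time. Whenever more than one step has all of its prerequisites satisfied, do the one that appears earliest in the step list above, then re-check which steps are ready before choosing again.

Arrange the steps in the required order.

F, D and C have no prerequisites; F is listed earlier, so F is first.
Now D and C have their prerequisites met. D is listed earlier, so D next.
Ready: C and E. C is listed earlier → C.
Ready: A and E. A is listed earlier → A.
E is the only step now ready → E.
B is the only step now ready → B.

F → D → C → A → E → B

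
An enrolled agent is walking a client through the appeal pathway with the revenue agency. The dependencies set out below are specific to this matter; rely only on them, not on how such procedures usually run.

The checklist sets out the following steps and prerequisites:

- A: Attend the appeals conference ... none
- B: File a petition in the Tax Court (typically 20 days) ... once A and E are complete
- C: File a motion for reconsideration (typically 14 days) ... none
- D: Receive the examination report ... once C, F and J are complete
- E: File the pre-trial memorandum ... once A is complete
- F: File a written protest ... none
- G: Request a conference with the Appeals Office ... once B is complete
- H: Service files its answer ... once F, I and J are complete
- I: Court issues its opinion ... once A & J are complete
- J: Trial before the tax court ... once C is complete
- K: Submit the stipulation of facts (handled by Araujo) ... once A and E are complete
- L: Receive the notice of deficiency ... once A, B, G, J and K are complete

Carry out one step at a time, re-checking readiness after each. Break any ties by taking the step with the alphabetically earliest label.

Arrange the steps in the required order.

A → C → E → B → F → G → J → D → I → H → K → L

Nothing is required for A, C and F. A has the earlier label → A first.
Ready: C, E and F. C has the earlier label → C.
J now also ready, so the ready set is {E, F, J}; E has the earlier label → E.
Now B, F, J and K have their prerequisites met. B has the earlier label, so B next.
Now F, G, J and K have their prerequisites met. F has the earlier label, so F next.
Now G, J and K have their prerequisites met. G has the earlier label, so G next.
Now J and K have their prerequisites met. J has the earlier label, so J next.
D and I now also ready, so the ready set is {D, I, K}; D has the earlier label → D.
Ready: I and K. I has the earlier label → I.
Now H and K have their prerequisites met. H has the earlier label, so H next.
K needed A and E, now all done → K.
L is the only step now ready → L.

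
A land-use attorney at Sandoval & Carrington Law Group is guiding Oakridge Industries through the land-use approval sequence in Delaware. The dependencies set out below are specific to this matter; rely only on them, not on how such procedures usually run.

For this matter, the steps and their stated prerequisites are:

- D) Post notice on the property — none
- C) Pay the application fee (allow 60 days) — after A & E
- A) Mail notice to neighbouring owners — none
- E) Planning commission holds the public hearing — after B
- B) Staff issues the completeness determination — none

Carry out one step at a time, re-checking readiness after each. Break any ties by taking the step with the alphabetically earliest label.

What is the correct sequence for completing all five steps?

Nothing is required for A, B and D. A has the earlier label → A first.
Ready: B and D. B has the earlier label → B.
E now also ready, so the ready set is {D, E}; D has the earlier label → D.
Next only E has its prerequisites met → E.
C needed A and E, now all done → C.

A → B → D → E → C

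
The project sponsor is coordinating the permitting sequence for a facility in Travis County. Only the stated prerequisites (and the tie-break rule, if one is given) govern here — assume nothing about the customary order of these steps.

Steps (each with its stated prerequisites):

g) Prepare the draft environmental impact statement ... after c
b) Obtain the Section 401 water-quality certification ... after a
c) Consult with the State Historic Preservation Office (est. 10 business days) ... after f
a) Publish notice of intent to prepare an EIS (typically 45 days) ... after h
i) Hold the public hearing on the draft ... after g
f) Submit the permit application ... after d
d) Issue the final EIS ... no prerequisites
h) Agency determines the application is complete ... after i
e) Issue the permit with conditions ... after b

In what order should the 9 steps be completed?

d has no prerequisites → d first.
f needed d, now all done → f.
c is the only step now ready → c.
g needed c, now all done → g.
i is the only step now ready → i.
Next only h has its prerequisites met → h.
Next only a has its prerequisites met → a.
b needed a, now all done → b.
e needed b, now all done → e.

d f c g i h a b e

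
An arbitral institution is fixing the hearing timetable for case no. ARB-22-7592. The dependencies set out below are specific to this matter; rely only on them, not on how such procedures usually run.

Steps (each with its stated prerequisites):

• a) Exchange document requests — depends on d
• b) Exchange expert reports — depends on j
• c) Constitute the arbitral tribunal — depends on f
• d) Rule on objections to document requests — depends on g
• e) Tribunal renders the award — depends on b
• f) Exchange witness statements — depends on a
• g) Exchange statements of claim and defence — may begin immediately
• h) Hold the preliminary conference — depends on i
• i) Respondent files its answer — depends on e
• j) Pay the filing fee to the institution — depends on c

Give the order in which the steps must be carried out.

g, d, a, f, c, j, b, e, i, h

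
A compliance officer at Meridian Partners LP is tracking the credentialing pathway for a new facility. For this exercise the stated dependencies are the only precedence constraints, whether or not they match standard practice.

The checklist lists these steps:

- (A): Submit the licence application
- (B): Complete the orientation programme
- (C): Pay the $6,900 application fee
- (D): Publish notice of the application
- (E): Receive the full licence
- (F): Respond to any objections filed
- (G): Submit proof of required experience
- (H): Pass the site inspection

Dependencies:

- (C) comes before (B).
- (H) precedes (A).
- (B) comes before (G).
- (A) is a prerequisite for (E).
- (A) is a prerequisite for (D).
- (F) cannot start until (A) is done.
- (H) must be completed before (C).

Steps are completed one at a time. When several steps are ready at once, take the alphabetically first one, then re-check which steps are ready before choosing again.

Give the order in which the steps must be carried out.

(H) is the only step with nothing outstanding, so it goes first.
Ready: (A) and (C). (A) has the earlier label → (A).
Now (C), (D), (E) and (F) have their prerequisites met. (C) has the earlier label, so (C) next.
(B) now also ready, so the ready set is {(B), (D), (E), (F)}; (B) has the earlier label → (B).
(G) now also ready, so the ready set is {(D), (E), (F), (G)}; (D) has the earlier label → (D).
(E), (F) and (G) are all available; (E) has the earlier label → (E).
(F) and (G) are both available; (F) has the earlier label → (F).
That leaves (G) as the only ready step → (G).

(H) → (A) → (C) → (B) → (D) → (E) → (F) → (G)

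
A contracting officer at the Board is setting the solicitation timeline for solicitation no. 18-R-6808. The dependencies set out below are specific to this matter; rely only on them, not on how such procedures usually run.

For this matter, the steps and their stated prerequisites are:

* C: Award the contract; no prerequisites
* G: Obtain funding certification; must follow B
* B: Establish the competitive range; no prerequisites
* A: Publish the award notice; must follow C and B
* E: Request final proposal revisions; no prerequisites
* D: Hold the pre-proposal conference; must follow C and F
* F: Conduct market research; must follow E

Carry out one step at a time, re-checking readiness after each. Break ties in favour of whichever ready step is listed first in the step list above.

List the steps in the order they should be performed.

C, B, G, A, E, F, D

Nothing is required for C, B and E. C is listed earlier → C first.
B and E are both available; B is listed earlier → B.
Now G, A and E have their prerequisites met. G is listed earlier, so G next.
Now A and E have their prerequisites met. A is listed earlier, so A next.
Next only E has its prerequisites met → E.
Next only F has its prerequisites met → F.
D is the only step now ready → D.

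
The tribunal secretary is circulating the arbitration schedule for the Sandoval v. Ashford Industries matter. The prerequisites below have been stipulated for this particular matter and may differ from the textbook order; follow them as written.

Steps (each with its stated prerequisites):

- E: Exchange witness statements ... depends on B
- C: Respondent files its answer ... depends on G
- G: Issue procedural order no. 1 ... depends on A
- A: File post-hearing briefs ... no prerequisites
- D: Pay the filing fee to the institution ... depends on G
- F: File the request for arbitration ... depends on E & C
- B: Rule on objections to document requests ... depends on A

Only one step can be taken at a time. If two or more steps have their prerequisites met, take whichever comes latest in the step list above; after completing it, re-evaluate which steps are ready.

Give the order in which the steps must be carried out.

A → B → G → D → C → E → F

Only A has no prerequisites, so it is first.
Now B and G have their prerequisites met. B is listed later, so B next.
G and E are both available; G is listed later → G.
D and C now also ready, so the ready set is {D, C, E}; D is listed later → D.
Now C and E have their prerequisites met. C is listed later, so C next.
E is the only step now ready → E.
F is the only step now ready → F.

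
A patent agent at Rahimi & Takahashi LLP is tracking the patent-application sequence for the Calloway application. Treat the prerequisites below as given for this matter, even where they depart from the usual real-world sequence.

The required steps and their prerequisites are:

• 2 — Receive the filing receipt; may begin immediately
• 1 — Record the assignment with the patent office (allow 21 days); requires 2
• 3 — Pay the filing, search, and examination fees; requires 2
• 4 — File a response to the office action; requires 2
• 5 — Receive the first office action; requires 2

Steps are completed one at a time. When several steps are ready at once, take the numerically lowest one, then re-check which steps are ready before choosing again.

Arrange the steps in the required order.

Only 2 has no prerequisites, so it is first.
1, 3, 4 and 5 are all available; 1 has the earlier label → 1.
Now 3, 4 and 5 have their prerequisites met. 3 has the earlier label, so 3 next.
4 and 5 are both available; 4 has the earlier label → 4.
5 needed 2, now all done → 5.

2, 1, 3, 4, 5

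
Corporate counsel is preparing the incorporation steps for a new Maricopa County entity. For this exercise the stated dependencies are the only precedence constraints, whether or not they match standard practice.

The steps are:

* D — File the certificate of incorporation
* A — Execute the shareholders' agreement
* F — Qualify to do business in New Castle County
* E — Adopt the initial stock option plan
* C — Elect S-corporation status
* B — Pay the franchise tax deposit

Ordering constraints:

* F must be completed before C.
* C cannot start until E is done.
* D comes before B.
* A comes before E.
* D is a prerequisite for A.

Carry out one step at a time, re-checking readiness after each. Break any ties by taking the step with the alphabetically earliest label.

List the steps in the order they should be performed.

D, A, B, E, F, C

D and F have no prerequisites; D has the earlier label, so D is first.
Now A, B and F have their prerequisites met. A has the earlier label, so A next.
E now also ready, so the ready set is {B, E, F}; B has the earlier label → B.
Now E and F have their prerequisites met. E has the earlier label, so E next.
F is the only step now ready → F.
C needed E and F, now all done → C.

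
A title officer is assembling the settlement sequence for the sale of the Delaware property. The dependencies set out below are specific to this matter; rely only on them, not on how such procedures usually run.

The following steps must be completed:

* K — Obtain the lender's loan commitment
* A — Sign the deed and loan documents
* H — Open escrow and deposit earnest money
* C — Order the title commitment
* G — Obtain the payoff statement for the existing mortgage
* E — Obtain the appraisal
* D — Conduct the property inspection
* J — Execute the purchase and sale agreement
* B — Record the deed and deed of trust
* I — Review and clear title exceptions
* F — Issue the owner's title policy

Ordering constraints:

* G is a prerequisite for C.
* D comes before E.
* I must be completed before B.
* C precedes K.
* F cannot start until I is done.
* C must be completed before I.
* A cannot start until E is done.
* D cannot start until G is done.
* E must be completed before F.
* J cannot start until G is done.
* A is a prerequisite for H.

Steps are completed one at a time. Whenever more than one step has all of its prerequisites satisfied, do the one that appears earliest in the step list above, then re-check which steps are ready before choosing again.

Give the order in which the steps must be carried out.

G, C, K, D, E, A, H, J, I, B, F

G is the only step with nothing outstanding, so it goes first.
Ready: C, D and J. C is listed earlier → C.
Ready: K, D, J and I. K is listed earlier → K.
Now D, J and I have their prerequisites met. D is listed earlier, so D next.
Ready: E, J and I. E is listed earlier → E.
A now also ready, so the ready set is {A, J, I}; A is listed earlier → A.
H now also ready, so the ready set is {H, J, I}; H is listed earlier → H.
Now J and I have their prerequisites met. J is listed earlier, so J next.
I is the only step now ready → I.
Now B and F have their prerequisites met. B is listed earlier, so B next.
That leaves F as the only ready step → F.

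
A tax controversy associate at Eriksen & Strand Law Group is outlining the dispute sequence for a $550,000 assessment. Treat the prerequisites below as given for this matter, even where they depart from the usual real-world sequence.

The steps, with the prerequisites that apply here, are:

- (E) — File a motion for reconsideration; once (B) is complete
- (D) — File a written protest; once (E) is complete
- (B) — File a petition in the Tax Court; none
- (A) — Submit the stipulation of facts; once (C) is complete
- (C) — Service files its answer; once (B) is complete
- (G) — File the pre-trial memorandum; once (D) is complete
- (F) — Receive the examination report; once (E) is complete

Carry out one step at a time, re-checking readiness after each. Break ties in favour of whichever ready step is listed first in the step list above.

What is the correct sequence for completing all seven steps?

(B), (E), (D), (C), (A), (G), (F)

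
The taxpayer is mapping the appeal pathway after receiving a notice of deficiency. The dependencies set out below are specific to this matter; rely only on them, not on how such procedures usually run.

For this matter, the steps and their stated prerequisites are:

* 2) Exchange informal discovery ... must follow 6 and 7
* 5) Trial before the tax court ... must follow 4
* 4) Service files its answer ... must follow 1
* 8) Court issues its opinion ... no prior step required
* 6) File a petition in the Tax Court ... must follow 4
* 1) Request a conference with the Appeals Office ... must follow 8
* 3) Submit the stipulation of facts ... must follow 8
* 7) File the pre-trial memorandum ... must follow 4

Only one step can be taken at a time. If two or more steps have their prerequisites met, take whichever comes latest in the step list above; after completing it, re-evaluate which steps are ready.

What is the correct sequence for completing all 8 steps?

8 → 3 → 1 → 4 → 7 → 6 → 5 → 2

8 has no prerequisites → 8 first.
Now 3 and 1 have their prerequisites met. 3 is listed later, so 3 next.
1 is the only step now ready → 1.
4 needed 1, now all done → 4.
Now 7, 6 and 5 have their prerequisites met. 7 is listed later, so 7 next.
Ready: 6 and 5. 6 is listed later → 6.
2 now also ready, so the ready set is {5, 2}; 5 is listed later → 5.
2 is the only step now ready → 2.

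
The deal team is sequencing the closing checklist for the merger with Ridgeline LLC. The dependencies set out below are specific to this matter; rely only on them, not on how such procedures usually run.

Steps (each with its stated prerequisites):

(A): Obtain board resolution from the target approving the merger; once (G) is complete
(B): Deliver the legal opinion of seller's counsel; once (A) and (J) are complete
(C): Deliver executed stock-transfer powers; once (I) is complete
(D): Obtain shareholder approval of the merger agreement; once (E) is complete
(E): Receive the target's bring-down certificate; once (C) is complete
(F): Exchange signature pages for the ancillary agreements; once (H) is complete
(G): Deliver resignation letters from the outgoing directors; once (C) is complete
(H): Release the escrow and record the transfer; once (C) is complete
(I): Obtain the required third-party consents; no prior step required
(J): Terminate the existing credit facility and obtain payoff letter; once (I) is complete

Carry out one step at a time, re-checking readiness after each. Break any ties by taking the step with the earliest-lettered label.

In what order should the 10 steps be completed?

(I) is the only step with nothing outstanding, so it goes first.
Ready: (C) and (J). (C) has the earlier label → (C).
Now (E), (G), (H) and (J) have their prerequisites met. (E) has the earlier label, so (E) next.
Now (D), (G), (H) and (J) have their prerequisites met. (D) has the earlier label, so (D) next.
Ready: (G), (H) and (J). (G) has the earlier label → (G).
(A) now also ready, so the ready set is {(A), (H), (J)}; (A) has the earlier label → (A).
(H) and (J) are both available; (H) has the earlier label → (H).
(F) now also ready, so the ready set is {(F), (J)}; (F) has the earlier label → (F).
(J) is the only step now ready → (J).
That leaves (B) as the only ready step → (B).

(I), (C), (E), (D), (G), (A), (H), (F), (J), (B)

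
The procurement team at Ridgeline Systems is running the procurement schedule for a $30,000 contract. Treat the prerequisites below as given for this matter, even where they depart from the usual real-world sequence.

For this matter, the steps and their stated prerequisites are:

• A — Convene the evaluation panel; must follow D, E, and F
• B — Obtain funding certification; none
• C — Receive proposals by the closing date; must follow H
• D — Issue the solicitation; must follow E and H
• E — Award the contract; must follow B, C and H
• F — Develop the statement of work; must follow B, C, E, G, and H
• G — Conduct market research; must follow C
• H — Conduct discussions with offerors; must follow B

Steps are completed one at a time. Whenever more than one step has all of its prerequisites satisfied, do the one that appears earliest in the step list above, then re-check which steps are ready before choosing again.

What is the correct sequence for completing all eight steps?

Only B has no prerequisites, so it is first.
H is the only step now ready → H.
C needed H, now all done → C.
E and G are both available; E is listed earlier → E.
D and G are both available; D is listed earlier → D.
G needed C, now all done → G.
F is the only step now ready → F.
A needed D, E and F, now all done → A.

B, H, C, E, D, G, F, A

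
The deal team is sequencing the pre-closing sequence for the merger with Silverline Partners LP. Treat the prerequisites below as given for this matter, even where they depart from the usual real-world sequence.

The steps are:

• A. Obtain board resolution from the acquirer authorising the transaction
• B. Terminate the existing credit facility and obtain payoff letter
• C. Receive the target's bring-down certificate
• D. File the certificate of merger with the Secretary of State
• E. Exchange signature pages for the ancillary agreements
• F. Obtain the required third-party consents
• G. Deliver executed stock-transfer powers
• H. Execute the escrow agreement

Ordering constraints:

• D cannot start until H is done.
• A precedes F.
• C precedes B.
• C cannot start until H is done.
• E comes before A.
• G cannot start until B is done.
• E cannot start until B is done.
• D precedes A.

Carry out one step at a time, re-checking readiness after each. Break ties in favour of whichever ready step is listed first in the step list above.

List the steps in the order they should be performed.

Only H has no prerequisites, so it is first.
Now C and D have their prerequisites met. C is listed earlier, so C next.
B now also ready, so the ready set is {B, D}; B is listed earlier → B.
E and G now also ready, so the ready set is {D, E, G}; D is listed earlier → D.
E and G are both available; E is listed earlier → E.
Now A and G have their prerequisites met. A is listed earlier, so A next.
F and G are both available; F is listed earlier → F.
G is the only step now ready → G.

H, C, B, D, E, A, F, G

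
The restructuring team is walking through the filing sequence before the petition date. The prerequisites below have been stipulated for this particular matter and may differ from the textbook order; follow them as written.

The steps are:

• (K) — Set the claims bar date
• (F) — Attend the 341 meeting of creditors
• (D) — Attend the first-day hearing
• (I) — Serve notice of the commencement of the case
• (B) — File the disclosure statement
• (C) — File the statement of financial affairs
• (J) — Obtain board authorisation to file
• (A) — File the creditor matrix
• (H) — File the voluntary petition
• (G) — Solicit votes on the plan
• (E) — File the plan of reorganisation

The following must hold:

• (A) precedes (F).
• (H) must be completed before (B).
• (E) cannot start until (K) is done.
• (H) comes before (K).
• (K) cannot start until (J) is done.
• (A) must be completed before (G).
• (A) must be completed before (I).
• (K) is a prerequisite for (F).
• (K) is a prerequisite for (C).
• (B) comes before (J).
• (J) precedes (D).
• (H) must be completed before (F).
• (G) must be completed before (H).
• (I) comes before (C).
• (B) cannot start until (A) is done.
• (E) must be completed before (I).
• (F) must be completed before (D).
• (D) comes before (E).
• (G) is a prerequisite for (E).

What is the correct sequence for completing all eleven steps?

(A), (G), (H), (B), (J), (K), (F), (D), (E), (I), (C)

Only (A) has no prerequisites, so it is first.
Next only (G) has its prerequisites met → (G).
That leaves (H) as the only ready step → (H).
(B) is the only step now ready → (B).
(J) needed (B), now all done → (J).
(K) needed (J) and (H), now all done → (K).
Next only (F) has its prerequisites met → (F).
That leaves (D) as the only ready step → (D).
That leaves (E) as the only ready step → (E).
(I) needed (A) and (E), now all done → (I).
That leaves (C) as the only ready step → (C).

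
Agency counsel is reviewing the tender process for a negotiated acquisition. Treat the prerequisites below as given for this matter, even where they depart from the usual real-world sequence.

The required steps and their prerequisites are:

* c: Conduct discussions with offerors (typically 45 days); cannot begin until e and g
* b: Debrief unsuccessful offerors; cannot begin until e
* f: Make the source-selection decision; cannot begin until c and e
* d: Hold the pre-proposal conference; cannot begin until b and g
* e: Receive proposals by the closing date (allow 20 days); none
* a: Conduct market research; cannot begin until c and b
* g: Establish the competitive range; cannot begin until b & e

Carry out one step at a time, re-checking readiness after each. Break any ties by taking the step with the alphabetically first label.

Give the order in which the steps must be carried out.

e → b → g → c → a → d → f

e is the only step with nothing outstanding, so it goes first.
b needed e, now all done → b.
g needed b and e, now all done → g.
c and d are both available; c has the earlier label → c.
Now a, d and f have their prerequisites met. a has the earlier label, so a next.
Now d and f have their prerequisites met. d has the earlier label, so d next.
Next only f has its prerequisites met → f.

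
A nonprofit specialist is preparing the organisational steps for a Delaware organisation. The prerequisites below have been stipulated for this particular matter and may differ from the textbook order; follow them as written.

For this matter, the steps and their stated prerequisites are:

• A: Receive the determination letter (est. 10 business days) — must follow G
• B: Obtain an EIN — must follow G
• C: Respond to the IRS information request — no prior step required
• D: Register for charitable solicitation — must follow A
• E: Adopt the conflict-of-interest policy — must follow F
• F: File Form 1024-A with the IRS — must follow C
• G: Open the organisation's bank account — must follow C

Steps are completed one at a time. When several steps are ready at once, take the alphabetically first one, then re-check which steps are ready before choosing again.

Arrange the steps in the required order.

C has no prerequisites → C first.
F and G are both available; F has the earlier label → F.
E and G are both available; E has the earlier label → E.
Next only G has its prerequisites met → G.
Ready: A and B. A has the earlier label → A.
D now also ready, so the ready set is {B, D}; B has the earlier label → B.
D needed A, now all done → D.

C F E G A B D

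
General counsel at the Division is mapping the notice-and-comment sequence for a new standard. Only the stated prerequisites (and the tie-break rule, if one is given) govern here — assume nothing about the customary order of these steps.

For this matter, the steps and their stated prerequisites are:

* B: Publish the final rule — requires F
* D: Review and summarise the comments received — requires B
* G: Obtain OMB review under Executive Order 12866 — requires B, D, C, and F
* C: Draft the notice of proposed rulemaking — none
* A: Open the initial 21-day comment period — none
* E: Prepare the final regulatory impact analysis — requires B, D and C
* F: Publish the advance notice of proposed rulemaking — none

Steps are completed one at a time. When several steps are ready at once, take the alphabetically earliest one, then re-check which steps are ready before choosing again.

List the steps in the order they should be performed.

Nothing is required for A, C and F. A has the earlier label → A first.
C and F are both available; C has the earlier label → C.
That leaves F as the only ready step → F.
B needed F, now all done → B.
Next only D has its prerequisites met → D.
E and G are both available; E has the earlier label → E.
G is the only step now ready → G.

A, C, F, B, D, E, G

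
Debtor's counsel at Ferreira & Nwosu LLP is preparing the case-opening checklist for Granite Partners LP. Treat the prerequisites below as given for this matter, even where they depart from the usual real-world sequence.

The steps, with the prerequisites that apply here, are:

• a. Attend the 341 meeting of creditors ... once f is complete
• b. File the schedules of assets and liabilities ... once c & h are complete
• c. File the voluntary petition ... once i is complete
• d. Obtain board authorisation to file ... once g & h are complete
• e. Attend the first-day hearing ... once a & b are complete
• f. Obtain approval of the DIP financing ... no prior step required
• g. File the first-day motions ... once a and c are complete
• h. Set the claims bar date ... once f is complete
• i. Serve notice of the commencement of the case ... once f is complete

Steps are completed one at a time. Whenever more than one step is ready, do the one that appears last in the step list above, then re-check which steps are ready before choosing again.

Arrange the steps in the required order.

f is the only step with nothing outstanding, so it goes first.
i, h and a are all available; i is listed later → i.
c now also ready, so the ready set is {h, c, a}; h is listed later → h.
Ready: c and a. c is listed later → c.
b now also ready, so the ready set is {b, a}; b is listed later → b.
a needed f, now all done → a.
Now g and e have their prerequisites met. g is listed later, so g next.
d now also ready, so the ready set is {e, d}; e is listed later → e.
d is the only step now ready → d.

f, i, h, c, b, a, g, e, d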